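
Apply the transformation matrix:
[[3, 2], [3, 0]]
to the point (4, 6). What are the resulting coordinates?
(24, 12)

Matrix multiplication:
[[3, 2], [3, 0]] × [4, 6]ᵀ
= [3×4 + 2×6, 3×4 + 0×6]ᵀ
= [24.0000, 12.0000]ᵀ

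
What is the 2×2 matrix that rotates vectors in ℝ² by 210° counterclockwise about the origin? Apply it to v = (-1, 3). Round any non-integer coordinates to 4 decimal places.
R = [[-√3/2, 1/2], [-1/2, -√3/2]]; R·v = (2.3660, -2.0981)

A counterclockwise rotation by angle θ in ℝ² has matrix R(θ) = [[cos θ, -sin θ], [sin θ, cos θ]].
For θ = 210°: cos θ = -√3/2, sin θ = -1/2.
R(210°) = [[-√3/2, 1/2], [-1/2, -√3/2]].
R·v = [-√3/2·-1 + (1/2)·3, -1/2·-1 + -√3/2·3] = (2.3660, -2.0981).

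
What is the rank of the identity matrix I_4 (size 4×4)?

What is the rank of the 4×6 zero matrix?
rank(I_4) = 4, rank(0) = 0

The identity I_4 has 4 columns that are the standard basis vectors e_1, …, e_4. These are linearly independent, so all 4 columns are pivots and rank(I_4) = 4.
The 4×6 zero matrix has every entry zero, so every row is the zero row and there are no pivots; rank(0) = 0.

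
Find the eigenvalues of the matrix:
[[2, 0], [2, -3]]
λ = -3 and λ = 2

Characteristic equation: det(A - λI) = 0
λ² - (trace)λ + (det) = 0
λ² - (-1)λ + (-6) = 0
λ² + 1λ - 6 = 0
Solving: λ = -3, 2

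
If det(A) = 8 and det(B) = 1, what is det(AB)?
8

Use the multiplicative property of determinants: det(AB) = det(A)*det(B).
det(AB) = (8)*(1) = 8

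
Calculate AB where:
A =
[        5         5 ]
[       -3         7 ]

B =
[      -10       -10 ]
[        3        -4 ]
AB =
[      -35       -70 ]
[       51         2 ]

Matrix multiplication: (AB)[i][j] = sum over k of A[i][k] * B[k][j].
  (AB)[0][0] = (5)*(-10) + (5)*(3) = -35
  (AB)[0][1] = (5)*(-10) + (5)*(-4) = -70
  (AB)[1][0] = (-3)*(-10) + (7)*(3) = 51
  (AB)[1][1] = (-3)*(-10) + (7)*(-4) = 2
AB =
[      -35       -70 ]
[       51         2 ]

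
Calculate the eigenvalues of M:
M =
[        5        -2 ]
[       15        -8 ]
λ = -5, 2

Solve det(M - λI) = 0. For a 2×2 matrix the characteristic equation is λ² - (trace)λ + det = 0.
trace(M) = a + d = 5 - 8 = -3.
det(M) = a*d - b*c = (5)*(-8) - (-2)*(15) = -40 + 30 = -10.
Characteristic equation: λ² - (-3)λ + (-10) = 0.
Discriminant = (-3)² - 4*(-10) = 9 + 40 = 49.
λ = (-3 ± √49) / 2 = (-3 ± 7) / 2 = -5, 2.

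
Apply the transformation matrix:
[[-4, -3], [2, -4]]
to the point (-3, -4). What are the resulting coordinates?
(24, 10)

Matrix multiplication:
[[-4, -3], [2, -4]] × [-3, -4]ᵀ
= [-4×-3 + -3×-4, 2×-3 + -4×-4]ᵀ
= [24.0000, 10.0000]ᵀ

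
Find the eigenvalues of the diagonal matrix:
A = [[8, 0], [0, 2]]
λ₁ = 8, λ₂ = 2

The characteristic polynomial of A is det(A - λI) = (8 - λ)(2 - λ) = 0.
The roots are λ = 8 and λ = 2, so the eigenvalues are the diagonal entries.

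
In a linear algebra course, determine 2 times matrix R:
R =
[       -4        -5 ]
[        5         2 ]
2R =
[       -8       -10 ]
[       10         4 ]

Scalar multiplication is elementwise: (2R)[i][j] = 2 * R[i][j].
  (2R)[0][0] = 2 * (-4) = -8
  (2R)[0][1] = 2 * (-5) = -10
  (2R)[1][0] = 2 * (5) = 10
  (2R)[1][1] = 2 * (2) = 4
2R =
[       -8       -10 ]
[       10         4 ]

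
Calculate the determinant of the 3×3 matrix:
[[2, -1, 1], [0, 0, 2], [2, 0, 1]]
-4

Expansion along first row:
det = 2·det([[0,2],[0,1]]) - -1·det([[0,2],[2,1]]) + 1·det([[0,0],[2,0]])
    = 2·(0·1 - 2·0) - -1·(0·1 - 2·2) + 1·(0·0 - 0·2)
    = 2·0 - -1·-4 + 1·0
    = 0 + -4 + 0 = -4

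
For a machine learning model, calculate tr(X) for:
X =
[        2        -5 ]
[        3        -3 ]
tr(X) = 2 - 3 = -1

The trace of a square matrix is the sum of its diagonal entries.
Diagonal entries of X: X[0][0] = 2, X[1][1] = -3.
tr(X) = 2 - 3 = -1.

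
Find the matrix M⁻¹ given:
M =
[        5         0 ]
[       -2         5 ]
det(M) = 25
M⁻¹ =
[      1/5         0 ]
[     2/25       1/5 ]

For a 2×2 matrix M = [[a, b], [c, d]] with det(M) ≠ 0, M⁻¹ = (1/det(M)) * [[d, -b], [-c, a]].
det(M) = (5)*(5) - (0)*(-2) = 25 - 0 = 25.
M⁻¹ = (1/25) * [[5, 0], [2, 5]].
Dividing each entry by 25 and reducing:
M⁻¹ =
[      1/5         0 ]
[     2/25       1/5 ]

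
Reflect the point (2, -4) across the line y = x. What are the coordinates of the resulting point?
(-4, 2)

Reflection across line y = x: (2, -4) → (-4, 2)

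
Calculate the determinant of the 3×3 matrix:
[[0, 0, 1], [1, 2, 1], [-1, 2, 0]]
4

Expansion along first row:
det = 0·det([[2,1],[2,0]]) - 0·det([[1,1],[-1,0]]) + 1·det([[1,2],[-1,2]])
    = 0·(2·0 - 1·2) - 0·(1·0 - 1·-1) + 1·(1·2 - 2·-1)
    = 0·-2 - 0·1 + 1·4
    = 0 + 0 + 4 = 4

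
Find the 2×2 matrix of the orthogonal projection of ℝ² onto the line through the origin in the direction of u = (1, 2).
[[1/5, 2/5], [2/5, 4/5]]

The orthogonal projection onto the line spanned by a nonzero vector u = (a, b) has matrix P = (u uᵀ) / (uᵀ u) = (1/(a² + b²)) · [[a², ab], [ab, b²]].
Here u = (1, 2), so a² + b² = 1 + 4 = 5.
P = (1/5) · [[1, 2], [2, 4]] = [[1/5, 2/5], [2/5, 4/5]].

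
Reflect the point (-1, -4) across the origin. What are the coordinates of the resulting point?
(1, 4)

Reflection across origin: (-1, -4) → (1, 4)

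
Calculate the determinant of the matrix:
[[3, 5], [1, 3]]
4

For a 2×2 matrix [[a, b], [c, d]], det = ad - bc
det = (3)(3) - (5)(1) = 9 - 5 = 4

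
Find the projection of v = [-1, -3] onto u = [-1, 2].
[1, -2]

The projection of v onto u is proj_u(v) = ((v·u) / (u·u)) · u.
v·u = (-1)*(-1) + (-3)*(2) = -5.
u·u = (-1)*(-1) + (2)*(2) = 5.
coefficient = -5 / 5 = -1.
proj_u(v) = -1 · [-1, 2] = [1, -2].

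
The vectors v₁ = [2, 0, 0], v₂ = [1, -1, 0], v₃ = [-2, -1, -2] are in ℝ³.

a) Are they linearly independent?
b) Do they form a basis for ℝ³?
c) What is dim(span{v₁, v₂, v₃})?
Yes independent, yes basis, dim = 3

Stack v₁, v₂, v₃ as rows of a 3×3 matrix.
[[2, 0, 0]; [1, -1, 0]; [-2, -1, -2]] is already lower triangular with nonzero diagonal entries (2, -1, -2), so its determinant is the product of the diagonal entries, det = (2)·(-1)·(-2) = 4 ≠ 0, and the rows are linearly independent.
Three linearly independent vectors in ℝ³ form a basis for ℝ³, so dim(span{v₁,v₂,v₃}) = 3.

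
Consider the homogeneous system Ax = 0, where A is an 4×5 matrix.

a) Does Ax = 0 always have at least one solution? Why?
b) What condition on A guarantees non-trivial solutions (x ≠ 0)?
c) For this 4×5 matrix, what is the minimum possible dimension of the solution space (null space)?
a) Yes, x = 0 is always a solution. b) When A has linearly dependent columns (rank < n). c) Minimum nullity = 1.

a) x = 0 satisfies A·0 = 0, so the zero vector is always a solution.
b) Non-trivial solutions exist iff the columns of A are linearly dependent, equivalently rank(A) < n (the number of columns).
c) By rank-nullity, rank(A) + nullity(A) = n = 5. Since A has only 4 rows, rank(A) ≤ 4, so nullity(A) ≥ 5 - 4 = 1.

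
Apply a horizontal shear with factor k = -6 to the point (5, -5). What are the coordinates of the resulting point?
(35, -5)

Shear matrix for horizontal shear with factor k = -6:
[[1, -6], [0, 1]]
Result: (5, -5) → (35, -5)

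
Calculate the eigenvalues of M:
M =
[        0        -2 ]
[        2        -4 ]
λ = -2, -2

Solve det(M - λI) = 0. For a 2×2 matrix the characteristic equation is λ² - (trace)λ + det = 0.
trace(M) = a + d = 0 - 4 = -4.
det(M) = a*d - b*c = (0)*(-4) - (-2)*(2) = 0 + 4 = 4.
Characteristic equation: λ² - (-4)λ + (4) = 0.
Discriminant = (-4)² - 4*(4) = 16 - 16 = 0.
λ = (-4 ± √0) / 2 = (-4 ± 0) / 2 = -2, -2.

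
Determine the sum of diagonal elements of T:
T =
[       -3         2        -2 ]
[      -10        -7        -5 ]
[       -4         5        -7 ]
tr(T) = -3 - 7 - 7 = -17

The trace of a square matrix is the sum of its diagonal entries.
Diagonal entries of T: T[0][0] = -3, T[1][1] = -7, T[2][2] = -7.
tr(T) = -3 - 7 - 7 = -17.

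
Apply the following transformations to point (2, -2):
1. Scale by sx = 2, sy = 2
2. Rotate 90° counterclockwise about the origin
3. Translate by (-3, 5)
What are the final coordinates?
(1, 9)

Step 1: Scale → (4, -4)
Step 2: Rotate 90° → (4, 4)
Step 3: Translate → (1, 9)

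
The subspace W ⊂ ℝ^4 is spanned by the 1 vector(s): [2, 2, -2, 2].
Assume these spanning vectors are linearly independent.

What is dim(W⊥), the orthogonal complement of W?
dim(W⊥) = 3

For any subspace W of ℝ^n, dim(W) + dim(W⊥) = n (the whole-space dimension).
Here the given 1 vectors are linearly independent, so dim(W) = 1.
Thus dim(W⊥) = n - dim(W) = 4 - 1 = 3.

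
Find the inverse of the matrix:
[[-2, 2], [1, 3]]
[[-3/8, 1/4], [1/8, 1/4]]

For [[a,b],[c,d]], inverse = (1/det)·[[d,-b],[-c,a]]
det = -2·3 - 2·1 = -8
Inverse = (1/-8)·[[3, -2], [-1, -2]]
        = [[-3/8, 1/4], [1/8, 1/4]]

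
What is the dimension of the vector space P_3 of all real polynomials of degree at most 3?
Dimension = 4

A polynomial of degree at most 3 can be written as a₀ + a₁x + a₂x² + a₃x³, with 4 free coefficients a₀, a₁, a₂, a₃.
The set {1, x, x², x³} is a basis: it spans P_3 (every such polynomial is a linear combination of these) and is linearly independent (a polynomial is zero iff all its coefficients are zero).
Therefore dim(P_3) = 3 + 1 = 4.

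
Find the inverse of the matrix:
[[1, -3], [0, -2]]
[[1, -3/2], [0, -1/2]]

For [[a,b],[c,d]], inverse = (1/det)·[[d,-b],[-c,a]]
det = 1·-2 - -3·0 = -2
Inverse = (1/-2)·[[-2, 3], [0, 1]]
        = [[1, -3/2], [0, -1/2]]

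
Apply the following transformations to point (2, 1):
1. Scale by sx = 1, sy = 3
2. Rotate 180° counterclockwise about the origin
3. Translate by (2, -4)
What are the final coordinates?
(0, -7)

Step 1: Scale → (2, 3)
Step 2: Rotate 180° → (-2, -3)
Step 3: Translate → (0, -7)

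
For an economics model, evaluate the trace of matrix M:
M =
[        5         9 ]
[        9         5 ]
tr(M) = 5 + 5 = 10

The trace of a square matrix is the sum of its diagonal entries.
Diagonal entries of M: M[0][0] = 5, M[1][1] = 5.
tr(M) = 5 + 5 = 10.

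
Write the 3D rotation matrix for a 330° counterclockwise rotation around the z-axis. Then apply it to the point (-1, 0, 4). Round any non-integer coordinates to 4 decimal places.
R = [[√3/2, 1/2, 0], [-1/2, √3/2, 0], [0, 0, 1]]; R·(-1, 0, 4) = (-0.8660, 0.5000, 4.0000)

Rotation matrix for 330° around z-axis:
cos(330°) = √3/2, sin(330°) = -1/2
R = [[√3/2, 1/2, 0], [-1/2, √3/2, 0], [0, 0, 1]]
Apply to (-1, 0, 4): R·[-1, 0, 4]ᵀ = (-0.8660, 0.5000, 4.0000)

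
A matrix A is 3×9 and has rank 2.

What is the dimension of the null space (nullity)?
7

The rank-nullity theorem for an m×n matrix states:
rank(A) + nullity(A) = n (the number of columns).
Here n = 9 and rank(A) = 2, so nullity(A) = 9 - 2 = 7.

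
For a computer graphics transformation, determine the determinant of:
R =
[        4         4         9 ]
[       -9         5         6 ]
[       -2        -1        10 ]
det(R) = 707

Expand along row 0 (cofactor expansion): det(R) = a*(e*i - f*h) - b*(d*i - f*g) + c*(d*h - e*g), where the 3×3 is [[a, b, c], [d, e, f], [g, h, i]].
Minor M_00 = (5)*(10) - (6)*(-1) = 50 + 6 = 56.
Minor M_01 = (-9)*(10) - (6)*(-2) = -90 + 12 = -78.
Minor M_02 = (-9)*(-1) - (5)*(-2) = 9 + 10 = 19.
det(R) = (4)*(56) - (4)*(-78) + (9)*(19) = 224 + 312 + 171 = 707.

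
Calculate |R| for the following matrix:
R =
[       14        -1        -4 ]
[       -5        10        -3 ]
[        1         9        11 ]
det(R) = 2086

Expand along row 0 (cofactor expansion): det(R) = a*(e*i - f*h) - b*(d*i - f*g) + c*(d*h - e*g), where the 3×3 is [[a, b, c], [d, e, f], [g, h, i]].
Minor M_00 = (10)*(11) - (-3)*(9) = 110 + 27 = 137.
Minor M_01 = (-5)*(11) - (-3)*(1) = -55 + 3 = -52.
Minor M_02 = (-5)*(9) - (10)*(1) = -45 - 10 = -55.
det(R) = (14)*(137) - (-1)*(-52) + (-4)*(-55) = 1918 - 52 + 220 = 2086.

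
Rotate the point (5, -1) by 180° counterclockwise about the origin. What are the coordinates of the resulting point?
(-5, 1)

Rotation matrix R(θ) = [[cos θ, -sin θ], [sin θ, cos θ]]; for θ = 180°:
R = [[-1, 0], [0, -1]]
Result: R × [5, -1]ᵀ = [-1·5 + (0)·-1, 0·5 + (-1)·-1]ᵀ = (-5, 1)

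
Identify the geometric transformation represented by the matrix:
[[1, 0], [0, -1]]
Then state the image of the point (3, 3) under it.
reflection across the x-axis; image of (3, 3) is (3, -3)

This is a symmetric orthogonal matrix with determinant -1, which characterizes a reflection in ℝ².
The matrix [[1, 0], [0, -1]] represents: reflection across the x-axis.
Applying it to (3, 3): [1·3 + 0·3, 0·3 + -1·3] = (3, -3).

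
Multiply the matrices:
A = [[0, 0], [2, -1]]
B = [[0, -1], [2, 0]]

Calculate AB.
[[0, 0], [-2, -2]]

Each entry (i,j) of AB = sum over k of A[i][k]*B[k][j].
(AB)[0][0] = (0)*(0) + (0)*(2) = 0
(AB)[0][1] = (0)*(-1) + (0)*(0) = 0
(AB)[1][0] = (2)*(0) + (-1)*(2) = -2
(AB)[1][1] = (2)*(-1) + (-1)*(0) = -2
AB = [[0, 0], [-2, -2]]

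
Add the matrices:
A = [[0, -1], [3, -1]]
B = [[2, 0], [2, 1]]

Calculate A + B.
[[2, -1], [5, 0]]

Add corresponding elements:
(0)+(2)=2
(-1)+(0)=-1
(3)+(2)=5
(-1)+(1)=0
A + B = [[2, -1], [5, 0]]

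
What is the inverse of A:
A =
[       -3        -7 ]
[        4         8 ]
det(A) = 4
A⁻¹ =
[        2       7/4 ]
[       -1      -3/4 ]

For a 2×2 matrix A = [[a, b], [c, d]] with det(A) ≠ 0, A⁻¹ = (1/det(A)) * [[d, -b], [-c, a]].
det(A) = (-3)*(8) - (-7)*(4) = -24 + 28 = 4.
A⁻¹ = (1/4) * [[8, 7], [-4, -3]].
Dividing each entry by 4 and reducing:
A⁻¹ =
[        2       7/4 ]
[       -1      -3/4 ]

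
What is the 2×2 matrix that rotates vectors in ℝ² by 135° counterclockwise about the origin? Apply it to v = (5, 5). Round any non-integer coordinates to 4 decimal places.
R = [[-√2/2, -√2/2], [√2/2, -√2/2]]; R·v = (-7.0711, 0.0000)

A counterclockwise rotation by angle θ in ℝ² has matrix R(θ) = [[cos θ, -sin θ], [sin θ, cos θ]].
For θ = 135°: cos θ = -√2/2, sin θ = √2/2.
R(135°) = [[-√2/2, -√2/2], [√2/2, -√2/2]].
R·v = [-√2/2·5 + (-√2/2)·5, √2/2·5 + -√2/2·5] = (-7.0711, 0.0000).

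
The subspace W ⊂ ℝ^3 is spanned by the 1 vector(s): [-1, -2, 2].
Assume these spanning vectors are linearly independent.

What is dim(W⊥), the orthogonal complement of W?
dim(W⊥) = 2

For any subspace W of ℝ^n, dim(W) + dim(W⊥) = n (the whole-space dimension).
Here the given 1 vectors are linearly independent, so dim(W) = 1.
Thus dim(W⊥) = n - dim(W) = 3 - 1 = 2.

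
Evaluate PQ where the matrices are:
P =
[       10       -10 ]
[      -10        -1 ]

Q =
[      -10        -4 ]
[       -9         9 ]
PQ =
[      -10      -130 ]
[      109        31 ]

Matrix multiplication: (PQ)[i][j] = sum over k of P[i][k] * Q[k][j].
  (PQ)[0][0] = (10)*(-10) + (-10)*(-9) = -10
  (PQ)[0][1] = (10)*(-4) + (-10)*(9) = -130
  (PQ)[1][0] = (-10)*(-10) + (-1)*(-9) = 109
  (PQ)[1][1] = (-10)*(-4) + (-1)*(9) = 31
PQ =
[      -10      -130 ]
[      109        31 ]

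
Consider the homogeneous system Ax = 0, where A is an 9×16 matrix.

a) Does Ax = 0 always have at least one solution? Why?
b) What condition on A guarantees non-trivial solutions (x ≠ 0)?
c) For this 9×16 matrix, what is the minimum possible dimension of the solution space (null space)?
a) Yes, x = 0 is always a solution. b) When A has linearly dependent columns (rank < n). c) Minimum nullity = 7.

a) x = 0 satisfies A·0 = 0, so the zero vector is always a solution.
b) Non-trivial solutions exist iff the columns of A are linearly dependent, equivalently rank(A) < n (the number of columns).
c) By rank-nullity, rank(A) + nullity(A) = n = 16. Since A has only 9 rows, rank(A) ≤ 9, so nullity(A) ≥ 16 - 9 = 7.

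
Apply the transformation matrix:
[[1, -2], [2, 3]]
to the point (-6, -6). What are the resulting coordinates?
(6, -30)

Matrix multiplication:
[[1, -2], [2, 3]] × [-6, -6]ᵀ
= [1×-6 + -2×-6, 2×-6 + 3×-6]ᵀ
= [6.0000, -30.0000]ᵀ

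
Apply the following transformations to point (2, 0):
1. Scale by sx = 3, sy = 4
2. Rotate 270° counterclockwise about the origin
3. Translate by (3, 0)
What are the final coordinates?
(3, -6)

Step 1: Scale → (6, 0)
Step 2: Rotate 270° → (0, -6)
Step 3: Translate → (3, -6)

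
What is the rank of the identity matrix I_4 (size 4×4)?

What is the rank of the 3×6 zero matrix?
rank(I_4) = 4, rank(0) = 0

The identity I_4 has 4 columns that are the standard basis vectors e_1, …, e_4. These are linearly independent, so all 4 columns are pivots and rank(I_4) = 4.
The 3×6 zero matrix has every entry zero, so every row is the zero row and there are no pivots; rank(0) = 0.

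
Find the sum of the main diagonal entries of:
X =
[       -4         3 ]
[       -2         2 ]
tr(X) = -4 + 2 = -2

The trace of a square matrix is the sum of its diagonal entries.
Diagonal entries of X: X[0][0] = -4, X[1][1] = 2.
tr(X) = -4 + 2 = -2.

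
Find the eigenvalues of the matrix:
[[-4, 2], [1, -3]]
λ = -5 and λ = -2

Characteristic equation: det(A - λI) = 0
λ² - (trace)λ + (det) = 0
λ² - (-7)λ + (10) = 0
λ² + 7λ + 10 = 0
Solving: λ = -5, -2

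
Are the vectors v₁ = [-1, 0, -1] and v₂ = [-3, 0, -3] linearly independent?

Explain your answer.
No, linearly dependent (v₂ = 3·v₁)

Check whether there is a scalar k with v₂ = k·v₁.
Comparing components, k = 3 satisfies 3·[-1, 0, -1] = [-3, 0, -3].
Since v₂ is a scalar multiple of v₁, the two vectors are linearly dependent.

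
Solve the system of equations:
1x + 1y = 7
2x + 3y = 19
x = 2, y = 5

Use elimination (row reduction):
Equation 1: 1x + 1y = 7.
Equation 2: 2x + 3y = 19.
Multiply Eq1 by 2 and Eq2 by 1: 2x + 2y = 14;  2x + 3y = 19.
Subtract: (1)y = 5, so y = 5.
Back-substitute into Eq1: 1x + 1*(5) = 7, so x = 2.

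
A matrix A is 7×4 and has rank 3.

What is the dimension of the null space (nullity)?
1

The rank-nullity theorem for an m×n matrix states:
rank(A) + nullity(A) = n (the number of columns).
Here n = 4 and rank(A) = 3, so nullity(A) = 4 - 3 = 1.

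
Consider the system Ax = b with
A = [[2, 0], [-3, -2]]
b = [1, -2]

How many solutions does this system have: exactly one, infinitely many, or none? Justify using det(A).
Exactly one solution

Compute det(A) = (2)*(-2) - (0)*(-3) = -4.
Because det(A) ≠ 0, A is invertible and Ax = b has a unique solution for every b (here x = A⁻¹ b).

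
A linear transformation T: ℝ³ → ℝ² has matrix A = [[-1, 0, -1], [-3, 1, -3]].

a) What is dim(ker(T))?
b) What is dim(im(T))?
dim(ker) = 1, dim(im) = 2

The two rows are not scalar multiples of one another (no single k satisfies row 2 = k × row 1), so they are linearly independent.
Thus rank(A) = 2.
dim(im(T)) = rank(A) = 2.
By the rank-nullity theorem applied to T: ℝ³ → ℝ², rank(A) + nullity(A) = 3 (the domain dimension), so dim(ker(T)) = 3 - 2 = 1.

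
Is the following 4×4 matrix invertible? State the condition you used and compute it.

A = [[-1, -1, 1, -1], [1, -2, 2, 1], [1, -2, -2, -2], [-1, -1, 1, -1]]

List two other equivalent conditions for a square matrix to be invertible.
No, not invertible; det(A) = 0 (two rows are equal, so the rows are linearly dependent). Equivalent conditions (failing for this A): rank(A) < 4; Ax = 0 has non-trivial solutions; 0 is an eigenvalue; the columns are linearly dependent.

To check invertibility, compute det(A).
In this matrix, row 0 and the last row are identical, so one row is a scalar multiple of another and the rows are linearly dependent.
A matrix with linearly dependent rows has det = 0 and is not invertible.
Equivalent failed conditions:
- rank(A) < 4.
- Ax = 0 has non-trivial solutions.
- 0 is an eigenvalue.
- The columns are linearly dependent.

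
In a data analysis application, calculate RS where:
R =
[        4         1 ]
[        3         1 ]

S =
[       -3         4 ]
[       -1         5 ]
RS =
[      -13        21 ]
[      -10        17 ]

Matrix multiplication: (RS)[i][j] = sum over k of R[i][k] * S[k][j].
  (RS)[0][0] = (4)*(-3) + (1)*(-1) = -13
  (RS)[0][1] = (4)*(4) + (1)*(5) = 21
  (RS)[1][0] = (3)*(-3) + (1)*(-1) = -10
  (RS)[1][1] = (3)*(4) + (1)*(5) = 17
RS =
[      -13        21 ]
[      -10        17 ]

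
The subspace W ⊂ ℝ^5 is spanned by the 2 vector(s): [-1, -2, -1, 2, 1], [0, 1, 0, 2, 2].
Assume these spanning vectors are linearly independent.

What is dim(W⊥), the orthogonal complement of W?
dim(W⊥) = 3

For any subspace W of ℝ^n, dim(W) + dim(W⊥) = n (the whole-space dimension).
Here the given 2 vectors are linearly independent, so dim(W) = 2.
Thus dim(W⊥) = n - dim(W) = 5 - 2 = 3.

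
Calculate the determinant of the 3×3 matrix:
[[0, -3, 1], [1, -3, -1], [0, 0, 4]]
12

Expansion along first row:
det = 0·det([[-3,-1],[0,4]]) - -3·det([[1,-1],[0,4]]) + 1·det([[1,-3],[0,0]])
    = 0·(-3·4 - -1·0) - -3·(1·4 - -1·0) + 1·(1·0 - -3·0)
    = 0·-12 - -3·4 + 1·0
    = 0 + 12 + 0 = 12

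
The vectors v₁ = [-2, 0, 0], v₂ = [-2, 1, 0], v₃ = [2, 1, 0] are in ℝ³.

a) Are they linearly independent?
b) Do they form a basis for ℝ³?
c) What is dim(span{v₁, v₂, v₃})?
Not independent, not a basis, dim(span) = 2

Check whether v₃ can be written as a linear combination of v₁ and v₂.
v₃ = (-2)·v₁ + (1)·v₂ = [2, 1, 0], so the three vectors are linearly dependent.
Thus they do not form a basis for ℝ³, and dim(span{v₁, v₂, v₃}) = 2 (spanned by v₁ and v₂).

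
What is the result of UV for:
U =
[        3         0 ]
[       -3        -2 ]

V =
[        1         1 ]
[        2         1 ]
UV =
[        3         3 ]
[       -7        -5 ]

Matrix multiplication: (UV)[i][j] = sum over k of U[i][k] * V[k][j].
  (UV)[0][0] = (3)*(1) + (0)*(2) = 3
  (UV)[0][1] = (3)*(1) + (0)*(1) = 3
  (UV)[1][0] = (-3)*(1) + (-2)*(2) = -7
  (UV)[1][1] = (-3)*(1) + (-2)*(1) = -5
UV =
[        3         3 ]
[       -7        -5 ]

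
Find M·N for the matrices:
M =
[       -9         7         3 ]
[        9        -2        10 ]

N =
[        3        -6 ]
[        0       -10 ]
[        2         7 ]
MN =
[      -21         5 ]
[       47        36 ]

Matrix multiplication: (MN)[i][j] = sum over k of M[i][k] * N[k][j].
  (MN)[0][0] = (-9)*(3) + (7)*(0) + (3)*(2) = -21
  (MN)[0][1] = (-9)*(-6) + (7)*(-10) + (3)*(7) = 5
  (MN)[1][0] = (9)*(3) + (-2)*(0) + (10)*(2) = 47
  (MN)[1][1] = (9)*(-6) + (-2)*(-10) + (10)*(7) = 36
MN =
[      -21         5 ]
[       47        36 ]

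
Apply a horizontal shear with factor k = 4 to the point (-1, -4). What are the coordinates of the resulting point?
(-17, -4)

Shear matrix for horizontal shear with factor k = 4:
[[1, 4], [0, 1]]
Result: (-1, -4) → (-17, -4)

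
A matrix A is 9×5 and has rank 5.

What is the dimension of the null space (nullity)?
0

The rank-nullity theorem for an m×n matrix states:
rank(A) + nullity(A) = n (the number of columns).
Here n = 5 and rank(A) = 5, so nullity(A) = 5 - 5 = 0.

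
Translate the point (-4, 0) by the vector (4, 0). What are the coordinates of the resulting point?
(0, 0)

Translation by (4, 0):
x' = -4 + 4 = 0
y' = 0 + 0 = 0
Homogeneous matrix: [[1, 0, 4], [0, 1, 0], [0, 0, 1]]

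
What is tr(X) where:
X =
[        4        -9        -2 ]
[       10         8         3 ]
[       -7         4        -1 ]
tr(X) = 4 + 8 - 1 = 11

The trace of a square matrix is the sum of its diagonal entries.
Diagonal entries of X: X[0][0] = 4, X[1][1] = 8, X[2][2] = -1.
tr(X) = 4 + 8 - 1 = 11.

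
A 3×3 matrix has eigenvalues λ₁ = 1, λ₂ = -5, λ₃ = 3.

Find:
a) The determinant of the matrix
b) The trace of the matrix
det = -15, trace = -1

Two standard eigenvalue identities:
- det(A) equals the product of the eigenvalues (counted with multiplicity).
- trace(A) equals the sum of the eigenvalues.
det(A) = (1)*(-5)*(3) = -15.
trace(A) = 1 - 5 + 3 = -1.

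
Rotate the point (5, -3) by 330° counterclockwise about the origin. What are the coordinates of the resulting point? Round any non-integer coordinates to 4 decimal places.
(2.8301, -5.0981)

Rotation matrix R(θ) = [[cos θ, -sin θ], [sin θ, cos θ]]; for θ = 330°:
R = [[√3/2, 1/2], [-1/2, √3/2]]
Result: R × [5, -3]ᵀ = [√3/2·5 + (1/2)·-3, -1/2·5 + (√3/2)·-3]ᵀ = (2.8301, -5.0981)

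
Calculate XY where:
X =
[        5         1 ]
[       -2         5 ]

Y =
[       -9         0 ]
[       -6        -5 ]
XY =
[      -51        -5 ]
[      -12       -25 ]

Matrix multiplication: (XY)[i][j] = sum over k of X[i][k] * Y[k][j].
  (XY)[0][0] = (5)*(-9) + (1)*(-6) = -51
  (XY)[0][1] = (5)*(0) + (1)*(-5) = -5
  (XY)[1][0] = (-2)*(-9) + (5)*(-6) = -12
  (XY)[1][1] = (-2)*(0) + (5)*(-5) = -25
XY =
[      -51        -5 ]
[      -12       -25 ]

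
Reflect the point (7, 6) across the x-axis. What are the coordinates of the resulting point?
(7, -6)

Reflection across x-axis: (7, 6) → (7, -6)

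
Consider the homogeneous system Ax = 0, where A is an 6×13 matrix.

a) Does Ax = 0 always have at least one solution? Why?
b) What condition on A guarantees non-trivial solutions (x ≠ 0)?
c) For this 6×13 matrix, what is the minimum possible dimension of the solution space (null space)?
a) Yes, x = 0 is always a solution. b) When A has linearly dependent columns (rank < n). c) Minimum nullity = 7.

a) x = 0 satisfies A·0 = 0, so the zero vector is always a solution.
b) Non-trivial solutions exist iff the columns of A are linearly dependent, equivalently rank(A) < n (the number of columns).
c) By rank-nullity, rank(A) + nullity(A) = n = 13. Since A has only 6 rows, rank(A) ≤ 6, so nullity(A) ≥ 13 - 6 = 7.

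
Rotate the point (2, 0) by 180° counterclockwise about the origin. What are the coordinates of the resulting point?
(-2, 0)

Rotation matrix R(θ) = [[cos θ, -sin θ], [sin θ, cos θ]]; for θ = 180°:
R = [[-1, 0], [0, -1]]
Result: R × [2, 0]ᵀ = [-1·2 + (0)·0, 0·2 + (-1)·0]ᵀ = (-2, 0)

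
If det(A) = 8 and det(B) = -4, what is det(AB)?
-32

Use the multiplicative property of determinants: det(AB) = det(A)*det(B).
det(AB) = (8)*(-4) = -32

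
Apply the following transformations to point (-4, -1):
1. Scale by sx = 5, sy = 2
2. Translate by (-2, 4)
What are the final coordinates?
(-22, 2)

Step 1: Scale (-4, -1) by (sx, sy) = (5, 2) → (-20, -2)
Step 2: Translate by (-2, 4) → (-22, 2)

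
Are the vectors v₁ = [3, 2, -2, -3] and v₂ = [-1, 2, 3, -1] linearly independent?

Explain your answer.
Yes, linearly independent

Two vectors are linearly dependent iff one is a scalar multiple of the other.
No single scalar k satisfies v₂ = k·v₁ (the ratios of corresponding entries disagree), so v₁ and v₂ are linearly independent.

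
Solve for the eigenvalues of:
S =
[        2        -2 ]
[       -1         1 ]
λ = 0, 3

Solve det(S - λI) = 0. For a 2×2 matrix the characteristic equation is λ² - (trace)λ + det = 0.
trace(S) = a + d = 2 + 1 = 3.
det(S) = a*d - b*c = (2)*(1) - (-2)*(-1) = 2 - 2 = 0.
Characteristic equation: λ² - (3)λ + (0) = 0.
Discriminant = (3)² - 4*(0) = 9 - 0 = 9.
λ = (3 ± √9) / 2 = (3 ± 3) / 2 = 0, 3.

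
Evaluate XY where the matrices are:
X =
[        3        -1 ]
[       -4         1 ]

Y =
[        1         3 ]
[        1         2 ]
XY =
[        2         7 ]
[       -3       -10 ]

Matrix multiplication: (XY)[i][j] = sum over k of X[i][k] * Y[k][j].
  (XY)[0][0] = (3)*(1) + (-1)*(1) = 2
  (XY)[0][1] = (3)*(3) + (-1)*(2) = 7
  (XY)[1][0] = (-4)*(1) + (1)*(1) = -3
  (XY)[1][1] = (-4)*(3) + (1)*(2) = -10
XY =
[        2         7 ]
[       -3       -10 ]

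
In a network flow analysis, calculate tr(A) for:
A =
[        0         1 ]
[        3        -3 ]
tr(A) = 0 - 3 = -3

The trace of a square matrix is the sum of its diagonal entries.
Diagonal entries of A: A[0][0] = 0, A[1][1] = -3.
tr(A) = 0 - 3 = -3.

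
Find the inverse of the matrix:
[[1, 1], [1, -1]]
[[1/2, 1/2], [1/2, -1/2]]

For [[a,b],[c,d]], inverse = (1/det)·[[d,-b],[-c,a]]
det = 1·-1 - 1·1 = -2
Inverse = (1/-2)·[[-1, -1], [-1, 1]]
        = [[1/2, 1/2], [1/2, -1/2]]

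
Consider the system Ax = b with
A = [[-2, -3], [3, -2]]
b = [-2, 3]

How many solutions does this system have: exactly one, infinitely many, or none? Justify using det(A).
Exactly one solution

Compute det(A) = (-2)*(-2) - (-3)*(3) = 13.
Because det(A) ≠ 0, A is invertible and Ax = b has a unique solution for every b (here x = A⁻¹ b).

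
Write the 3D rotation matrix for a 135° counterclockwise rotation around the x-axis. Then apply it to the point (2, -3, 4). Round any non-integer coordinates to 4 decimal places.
R = [[1, 0, 0], [0, -√2/2, -√2/2], [0, √2/2, -√2/2]]; R·(2, -3, 4) = (2.0000, -0.7071, -4.9497)

Rotation matrix for 135° around x-axis:
cos(135°) = -√2/2, sin(135°) = √2/2
R = [[1, 0, 0], [0, -√2/2, -√2/2], [0, √2/2, -√2/2]]
Apply to (2, -3, 4): R·[2, -3, 4]ᵀ = (2.0000, -0.7071, -4.9497)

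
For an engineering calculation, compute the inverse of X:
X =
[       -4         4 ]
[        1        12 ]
det(X) = -52
X⁻¹ =
[    -3/13      1/13 ]
[     1/52      1/13 ]

For a 2×2 matrix X = [[a, b], [c, d]] with det(X) ≠ 0, X⁻¹ = (1/det(X)) * [[d, -b], [-c, a]].
det(X) = (-4)*(12) - (4)*(1) = -48 - 4 = -52.
X⁻¹ = (1/-52) * [[12, -4], [-1, -4]].
Dividing each entry by -52 and reducing:
X⁻¹ =
[    -3/13      1/13 ]
[     1/52      1/13 ]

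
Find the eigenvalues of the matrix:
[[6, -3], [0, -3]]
λ = -3 and λ = 6

Characteristic equation: det(A - λI) = 0
λ² - (trace)λ + (det) = 0
λ² - (3)λ + (-18) = 0
λ² - 3λ - 18 = 0
Solving: λ = -3, 6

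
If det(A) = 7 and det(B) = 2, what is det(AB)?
14

Use the multiplicative property of determinants: det(AB) = det(A)*det(B).
det(AB) = (7)*(2) = 14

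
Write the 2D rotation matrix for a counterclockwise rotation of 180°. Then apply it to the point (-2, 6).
R = [[-1, 0], [0, -1]]; R·(-2, 6) = (2, -6)

Rotation matrix formula: R(θ) = [[cos θ, -sin θ], [sin θ, cos θ]]
For θ = 180°:
cos(180°) = -1
sin(180°) = 0
R = [[-1, 0], [0, -1]]
Apply to (-2, 6): [-1·-2 + (0)·6, 0·-2 + -1·6] = (2, -6)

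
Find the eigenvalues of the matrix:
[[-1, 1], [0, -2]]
λ = -2 and λ = -1

Characteristic equation: det(A - λI) = 0
λ² - (trace)λ + (det) = 0
λ² - (-3)λ + (2) = 0
λ² + 3λ + 2 = 0
Solving: λ = -2, -1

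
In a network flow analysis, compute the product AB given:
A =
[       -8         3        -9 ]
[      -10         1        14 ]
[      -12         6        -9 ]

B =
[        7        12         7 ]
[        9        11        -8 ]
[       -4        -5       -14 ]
AB =
[        7       -18        46 ]
[     -117      -179      -274 ]
[        6       -33        -6 ]

Matrix multiplication: (AB)[i][j] = sum over k of A[i][k] * B[k][j].
  (AB)[0][0] = (-8)*(7) + (3)*(9) + (-9)*(-4) = 7
  (AB)[0][1] = (-8)*(12) + (3)*(11) + (-9)*(-5) = -18
  (AB)[0][2] = (-8)*(7) + (3)*(-8) + (-9)*(-14) = 46
  (AB)[1][0] = (-10)*(7) + (1)*(9) + (14)*(-4) = -117
  (AB)[1][1] = (-10)*(12) + (1)*(11) + (14)*(-5) = -179
  (AB)[1][2] = (-10)*(7) + (1)*(-8) + (14)*(-14) = -274
  (AB)[2][0] = (-12)*(7) + (6)*(9) + (-9)*(-4) = 6
  (AB)[2][1] = (-12)*(12) + (6)*(11) + (-9)*(-5) = -33
  (AB)[2][2] = (-12)*(7) + (6)*(-8) + (-9)*(-14) = -6
AB =
[        7       -18        46 ]
[     -117      -179      -274 ]
[        6       -33        -6 ]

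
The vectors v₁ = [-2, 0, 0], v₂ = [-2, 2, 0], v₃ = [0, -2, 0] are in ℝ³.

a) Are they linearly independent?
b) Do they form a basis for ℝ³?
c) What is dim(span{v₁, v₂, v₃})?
Not independent, not a basis, dim(span) = 2

Check whether v₃ can be written as a linear combination of v₁ and v₂.
v₃ = (1)·v₁ + (-1)·v₂ = [0, -2, 0], so the three vectors are linearly dependent.
Thus they do not form a basis for ℝ³, and dim(span{v₁, v₂, v₃}) = 2 (spanned by v₁ and v₂).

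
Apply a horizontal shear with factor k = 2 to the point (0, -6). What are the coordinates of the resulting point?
(-12, -6)

Shear matrix for horizontal shear with factor k = 2:
[[1, 2], [0, 1]]
Result: (0, -6) → (-12, -6)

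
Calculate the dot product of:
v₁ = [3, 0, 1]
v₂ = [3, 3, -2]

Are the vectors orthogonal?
7, No

The dot product is the sum of products of corresponding components.
v₁·v₂ = (3)*(3) + (0)*(3) + (1)*(-2) = 9 + 0 - 2 = 7.
Two vectors are orthogonal iff their dot product is 0; here the dot product is 7, so the vectors are not orthogonal.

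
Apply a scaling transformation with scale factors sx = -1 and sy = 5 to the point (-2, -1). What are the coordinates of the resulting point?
(2, -5)

Scaling matrix:
[[-1, 0], [0, 5]]
Result: (-2 × -1, -1 × 5) = (2, -5)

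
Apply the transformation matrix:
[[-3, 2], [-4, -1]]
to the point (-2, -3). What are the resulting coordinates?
(0, 11)

Matrix multiplication:
[[-3, 2], [-4, -1]] × [-2, -3]ᵀ
= [-3×-2 + 2×-3, -4×-2 + -1×-3]ᵀ
= [0.0000, 11.0000]ᵀ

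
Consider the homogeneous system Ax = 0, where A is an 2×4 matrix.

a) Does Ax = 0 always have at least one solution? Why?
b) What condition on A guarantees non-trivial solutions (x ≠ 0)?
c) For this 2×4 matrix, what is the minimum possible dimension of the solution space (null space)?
a) Yes, x = 0 is always a solution. b) When A has linearly dependent columns (rank < n). c) Minimum nullity = 2.

a) x = 0 satisfies A·0 = 0, so the zero vector is always a solution.
b) Non-trivial solutions exist iff the columns of A are linearly dependent, equivalently rank(A) < n (the number of columns).
c) By rank-nullity, rank(A) + nullity(A) = n = 4. Since A has only 2 rows, rank(A) ≤ 2, so nullity(A) ≥ 4 - 2 = 2.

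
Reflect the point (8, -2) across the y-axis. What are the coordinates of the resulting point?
(-8, -2)

Reflection across y-axis: (8, -2) → (-8, -2)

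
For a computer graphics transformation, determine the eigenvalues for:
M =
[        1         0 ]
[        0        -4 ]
λ = -4, 1

Solve det(M - λI) = 0. For a 2×2 matrix the characteristic equation is λ² - (trace)λ + det = 0.
trace(M) = a + d = 1 - 4 = -3.
det(M) = a*d - b*c = (1)*(-4) - (0)*(0) = -4 - 0 = -4.
Characteristic equation: λ² - (-3)λ + (-4) = 0.
Discriminant = (-3)² - 4*(-4) = 9 + 16 = 25.
λ = (-3 ± √25) / 2 = (-3 ± 5) / 2 = -4, 1.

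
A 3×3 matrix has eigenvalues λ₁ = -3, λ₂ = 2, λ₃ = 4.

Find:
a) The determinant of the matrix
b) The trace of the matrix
det = -24, trace = 3

Two standard eigenvalue identities:
- det(A) equals the product of the eigenvalues (counted with multiplicity).
- trace(A) equals the sum of the eigenvalues.
det(A) = (-3)*(2)*(4) = -24.
trace(A) = -3 + 2 + 4 = 3.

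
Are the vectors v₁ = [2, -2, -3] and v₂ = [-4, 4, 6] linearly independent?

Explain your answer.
No, linearly dependent (v₂ = -2·v₁)

Check whether there is a scalar k with v₂ = k·v₁.
Comparing components, k = -2 satisfies -2·[2, -2, -3] = [-4, 4, 6].
Since v₂ is a scalar multiple of v₁, the two vectors are linearly dependent.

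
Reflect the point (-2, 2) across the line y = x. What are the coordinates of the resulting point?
(2, -2)

Reflection across line y = x: (-2, 2) → (2, -2)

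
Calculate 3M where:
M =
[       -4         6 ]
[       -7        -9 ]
3M =
[      -12        18 ]
[      -21       -27 ]

Scalar multiplication is elementwise: (3M)[i][j] = 3 * M[i][j].
  (3M)[0][0] = 3 * (-4) = -12
  (3M)[0][1] = 3 * (6) = 18
  (3M)[1][0] = 3 * (-7) = -21
  (3M)[1][1] = 3 * (-9) = -27
3M =
[      -12        18 ]
[      -21       -27 ]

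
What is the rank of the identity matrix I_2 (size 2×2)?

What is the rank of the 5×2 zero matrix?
rank(I_2) = 2, rank(0) = 0

The identity I_2 has 2 columns that are the standard basis vectors e_1, …, e_2. These are linearly independent, so all 2 columns are pivots and rank(I_2) = 2.
The 5×2 zero matrix has every entry zero, so every row is the zero row and there are no pivots; rank(0) = 0.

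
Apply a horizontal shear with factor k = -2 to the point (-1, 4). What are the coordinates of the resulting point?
(-9, 4)

Shear matrix for horizontal shear with factor k = -2:
[[1, -2], [0, 1]]
Result: (-1, 4) → (-9, 4)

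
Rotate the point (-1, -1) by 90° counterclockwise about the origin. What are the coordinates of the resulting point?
(1, -1)

Rotation matrix R(θ) = [[cos θ, -sin θ], [sin θ, cos θ]]; for θ = 90°:
R = [[0, -1], [1, 0]]
Result: R × [-1, -1]ᵀ = [0·-1 + (-1)·-1, 1·-1 + (0)·-1]ᵀ = (1, -1)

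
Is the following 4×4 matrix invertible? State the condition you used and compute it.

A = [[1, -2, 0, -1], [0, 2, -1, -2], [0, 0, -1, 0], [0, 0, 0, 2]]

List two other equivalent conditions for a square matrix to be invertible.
Yes, invertible; det(A) = -4 ≠ 0. Equivalent conditions: rank(A) = 4; Ax = 0 has only the trivial solution; 0 is not an eigenvalue; the columns of A are linearly independent.

To check invertibility, compute det(A).
The given matrix is triangular, so det(A) equals the product of its diagonal entries = -4 ≠ 0.
Since det(A) ≠ 0, A is invertible.
Equivalent conditions for a square matrix A to be invertible:
- rank(A) = 4 (full rank).
- The homogeneous system Ax = 0 has only the trivial solution x = 0.
- 0 is not an eigenvalue of A.
- The columns (equivalently rows) of A are linearly independent.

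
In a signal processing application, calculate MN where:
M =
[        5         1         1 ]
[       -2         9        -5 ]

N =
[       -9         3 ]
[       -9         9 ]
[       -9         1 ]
MN =
[      -63        25 ]
[      -18        70 ]

Matrix multiplication: (MN)[i][j] = sum over k of M[i][k] * N[k][j].
  (MN)[0][0] = (5)*(-9) + (1)*(-9) + (1)*(-9) = -63
  (MN)[0][1] = (5)*(3) + (1)*(9) + (1)*(1) = 25
  (MN)[1][0] = (-2)*(-9) + (9)*(-9) + (-5)*(-9) = -18
  (MN)[1][1] = (-2)*(3) + (9)*(9) + (-5)*(1) = 70
MN =
[      -63        25 ]
[      -18        70 ]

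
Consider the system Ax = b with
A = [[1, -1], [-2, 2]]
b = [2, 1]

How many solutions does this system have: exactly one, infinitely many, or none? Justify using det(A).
No solution

det(A) = (1)*(2) - (-1)*(-2) = 0, so A is singular.
The column space of A is span(column 1) = span([1, -2]).
b = [2, 1] is not a scalar multiple of column 1, so b ∉ column space and the system is inconsistent — no solution.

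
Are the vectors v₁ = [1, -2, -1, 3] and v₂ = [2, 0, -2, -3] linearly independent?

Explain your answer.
Yes, linearly independent

Two vectors are linearly dependent iff one is a scalar multiple of the other.
No single scalar k satisfies v₂ = k·v₁ (the ratios of corresponding entries disagree), so v₁ and v₂ are linearly independent.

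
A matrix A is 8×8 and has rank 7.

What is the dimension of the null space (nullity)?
1

The rank-nullity theorem for an m×n matrix states:
rank(A) + nullity(A) = n (the number of columns).
Here n = 8 and rank(A) = 7, so nullity(A) = 8 - 7 = 1.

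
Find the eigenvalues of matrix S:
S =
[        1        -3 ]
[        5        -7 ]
λ = -4, -2

Solve det(S - λI) = 0. For a 2×2 matrix the characteristic equation is λ² - (trace)λ + det = 0.
trace(S) = a + d = 1 - 7 = -6.
det(S) = a*d - b*c = (1)*(-7) - (-3)*(5) = -7 + 15 = 8.
Characteristic equation: λ² - (-6)λ + (8) = 0.
Discriminant = (-6)² - 4*(8) = 36 - 32 = 4.
λ = (-6 ± √4) / 2 = (-6 ± 2) / 2 = -4, -2.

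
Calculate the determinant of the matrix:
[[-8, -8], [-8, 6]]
-112

For a 2×2 matrix [[a, b], [c, d]], det = ad - bc
det = (-8)(6) - (-8)(-8) = -48 - 64 = -112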